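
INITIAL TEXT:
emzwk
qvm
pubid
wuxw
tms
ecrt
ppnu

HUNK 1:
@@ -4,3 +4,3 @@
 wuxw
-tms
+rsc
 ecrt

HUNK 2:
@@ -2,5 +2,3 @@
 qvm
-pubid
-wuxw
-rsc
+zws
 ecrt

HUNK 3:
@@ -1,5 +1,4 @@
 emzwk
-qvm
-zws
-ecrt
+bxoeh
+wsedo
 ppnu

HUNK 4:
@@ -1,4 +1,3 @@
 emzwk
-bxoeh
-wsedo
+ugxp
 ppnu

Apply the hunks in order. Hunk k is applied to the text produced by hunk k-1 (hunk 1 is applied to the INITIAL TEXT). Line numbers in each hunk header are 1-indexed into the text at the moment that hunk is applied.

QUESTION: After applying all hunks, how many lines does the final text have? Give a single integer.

Hunk 1: at line 4 remove [tms] add [rsc] -> 7 lines: emzwk qvm pubid wuxw rsc ecrt ppnu
Hunk 2: at line 2 remove [pubid,wuxw,rsc] add [zws] -> 5 lines: emzwk qvm zws ecrt ppnu
Hunk 3: at line 1 remove [qvm,zws,ecrt] add [bxoeh,wsedo] -> 4 lines: emzwk bxoeh wsedo ppnu
Hunk 4: at line 1 remove [bxoeh,wsedo] add [ugxp] -> 3 lines: emzwk ugxp ppnu
Final line count: 3

Answer: 3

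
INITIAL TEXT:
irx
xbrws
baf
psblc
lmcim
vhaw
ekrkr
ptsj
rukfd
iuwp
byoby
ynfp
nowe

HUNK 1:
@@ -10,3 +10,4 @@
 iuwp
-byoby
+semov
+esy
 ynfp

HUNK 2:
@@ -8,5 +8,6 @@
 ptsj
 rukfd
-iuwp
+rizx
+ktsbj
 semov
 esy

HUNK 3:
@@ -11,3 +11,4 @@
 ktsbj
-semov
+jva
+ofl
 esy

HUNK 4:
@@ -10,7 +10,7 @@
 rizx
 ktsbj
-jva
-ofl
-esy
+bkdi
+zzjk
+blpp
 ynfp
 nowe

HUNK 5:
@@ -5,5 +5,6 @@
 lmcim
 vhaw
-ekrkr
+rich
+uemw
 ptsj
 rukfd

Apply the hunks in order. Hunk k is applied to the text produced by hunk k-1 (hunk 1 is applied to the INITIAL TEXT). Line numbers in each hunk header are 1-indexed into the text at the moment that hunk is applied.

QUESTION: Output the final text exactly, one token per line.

Answer: irx
xbrws
baf
psblc
lmcim
vhaw
rich
uemw
ptsj
rukfd
rizx
ktsbj
bkdi
zzjk
blpp
ynfp
nowe

Derivation:
Hunk 1: at line 10 remove [byoby] add [semov,esy] -> 14 lines: irx xbrws baf psblc lmcim vhaw ekrkr ptsj rukfd iuwp semov esy ynfp nowe
Hunk 2: at line 8 remove [iuwp] add [rizx,ktsbj] -> 15 lines: irx xbrws baf psblc lmcim vhaw ekrkr ptsj rukfd rizx ktsbj semov esy ynfp nowe
Hunk 3: at line 11 remove [semov] add [jva,ofl] -> 16 lines: irx xbrws baf psblc lmcim vhaw ekrkr ptsj rukfd rizx ktsbj jva ofl esy ynfp nowe
Hunk 4: at line 10 remove [jva,ofl,esy] add [bkdi,zzjk,blpp] -> 16 lines: irx xbrws baf psblc lmcim vhaw ekrkr ptsj rukfd rizx ktsbj bkdi zzjk blpp ynfp nowe
Hunk 5: at line 5 remove [ekrkr] add [rich,uemw] -> 17 lines: irx xbrws baf psblc lmcim vhaw rich uemw ptsj rukfd rizx ktsbj bkdi zzjk blpp ynfp nowe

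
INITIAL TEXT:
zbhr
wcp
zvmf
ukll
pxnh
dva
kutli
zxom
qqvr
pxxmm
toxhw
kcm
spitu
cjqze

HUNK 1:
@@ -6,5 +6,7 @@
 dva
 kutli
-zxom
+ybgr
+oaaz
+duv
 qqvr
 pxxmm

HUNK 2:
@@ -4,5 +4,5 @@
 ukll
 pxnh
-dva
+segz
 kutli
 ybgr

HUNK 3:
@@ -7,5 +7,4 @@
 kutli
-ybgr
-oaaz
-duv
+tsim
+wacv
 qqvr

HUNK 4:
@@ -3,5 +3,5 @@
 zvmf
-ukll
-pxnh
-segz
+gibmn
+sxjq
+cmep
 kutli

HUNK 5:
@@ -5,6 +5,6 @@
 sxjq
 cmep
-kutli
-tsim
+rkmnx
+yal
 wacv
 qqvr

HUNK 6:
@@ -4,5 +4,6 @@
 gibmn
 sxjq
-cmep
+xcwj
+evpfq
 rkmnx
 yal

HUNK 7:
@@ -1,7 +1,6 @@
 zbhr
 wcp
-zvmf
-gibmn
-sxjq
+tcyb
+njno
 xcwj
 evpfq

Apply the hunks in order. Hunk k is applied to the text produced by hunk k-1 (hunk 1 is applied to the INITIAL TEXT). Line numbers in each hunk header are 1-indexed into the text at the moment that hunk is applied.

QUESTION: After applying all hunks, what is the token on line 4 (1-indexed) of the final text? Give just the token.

Answer: njno

Derivation:
Hunk 1: at line 6 remove [zxom] add [ybgr,oaaz,duv] -> 16 lines: zbhr wcp zvmf ukll pxnh dva kutli ybgr oaaz duv qqvr pxxmm toxhw kcm spitu cjqze
Hunk 2: at line 4 remove [dva] add [segz] -> 16 lines: zbhr wcp zvmf ukll pxnh segz kutli ybgr oaaz duv qqvr pxxmm toxhw kcm spitu cjqze
Hunk 3: at line 7 remove [ybgr,oaaz,duv] add [tsim,wacv] -> 15 lines: zbhr wcp zvmf ukll pxnh segz kutli tsim wacv qqvr pxxmm toxhw kcm spitu cjqze
Hunk 4: at line 3 remove [ukll,pxnh,segz] add [gibmn,sxjq,cmep] -> 15 lines: zbhr wcp zvmf gibmn sxjq cmep kutli tsim wacv qqvr pxxmm toxhw kcm spitu cjqze
Hunk 5: at line 5 remove [kutli,tsim] add [rkmnx,yal] -> 15 lines: zbhr wcp zvmf gibmn sxjq cmep rkmnx yal wacv qqvr pxxmm toxhw kcm spitu cjqze
Hunk 6: at line 4 remove [cmep] add [xcwj,evpfq] -> 16 lines: zbhr wcp zvmf gibmn sxjq xcwj evpfq rkmnx yal wacv qqvr pxxmm toxhw kcm spitu cjqze
Hunk 7: at line 1 remove [zvmf,gibmn,sxjq] add [tcyb,njno] -> 15 lines: zbhr wcp tcyb njno xcwj evpfq rkmnx yal wacv qqvr pxxmm toxhw kcm spitu cjqze
Final line 4: njno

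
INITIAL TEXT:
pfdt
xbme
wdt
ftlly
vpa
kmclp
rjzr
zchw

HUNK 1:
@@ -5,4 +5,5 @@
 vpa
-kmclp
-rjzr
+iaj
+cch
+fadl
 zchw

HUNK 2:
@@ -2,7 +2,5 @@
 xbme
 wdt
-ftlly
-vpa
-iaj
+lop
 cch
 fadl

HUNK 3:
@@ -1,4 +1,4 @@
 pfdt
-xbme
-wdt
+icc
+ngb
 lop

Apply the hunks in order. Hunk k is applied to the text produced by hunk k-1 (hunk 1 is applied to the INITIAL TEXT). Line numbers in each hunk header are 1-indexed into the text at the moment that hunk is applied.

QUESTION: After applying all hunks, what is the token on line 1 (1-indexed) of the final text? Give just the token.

Hunk 1: at line 5 remove [kmclp,rjzr] add [iaj,cch,fadl] -> 9 lines: pfdt xbme wdt ftlly vpa iaj cch fadl zchw
Hunk 2: at line 2 remove [ftlly,vpa,iaj] add [lop] -> 7 lines: pfdt xbme wdt lop cch fadl zchw
Hunk 3: at line 1 remove [xbme,wdt] add [icc,ngb] -> 7 lines: pfdt icc ngb lop cch fadl zchw
Final line 1: pfdt

Answer: pfdt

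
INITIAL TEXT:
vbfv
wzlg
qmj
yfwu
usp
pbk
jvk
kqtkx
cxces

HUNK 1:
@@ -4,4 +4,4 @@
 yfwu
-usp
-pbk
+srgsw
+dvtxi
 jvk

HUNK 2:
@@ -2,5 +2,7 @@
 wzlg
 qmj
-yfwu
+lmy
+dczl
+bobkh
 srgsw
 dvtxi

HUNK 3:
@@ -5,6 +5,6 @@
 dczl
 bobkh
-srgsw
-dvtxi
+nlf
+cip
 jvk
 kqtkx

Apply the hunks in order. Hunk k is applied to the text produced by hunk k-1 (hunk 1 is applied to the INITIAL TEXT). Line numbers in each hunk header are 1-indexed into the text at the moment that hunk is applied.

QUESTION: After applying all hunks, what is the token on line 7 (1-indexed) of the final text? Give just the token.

Hunk 1: at line 4 remove [usp,pbk] add [srgsw,dvtxi] -> 9 lines: vbfv wzlg qmj yfwu srgsw dvtxi jvk kqtkx cxces
Hunk 2: at line 2 remove [yfwu] add [lmy,dczl,bobkh] -> 11 lines: vbfv wzlg qmj lmy dczl bobkh srgsw dvtxi jvk kqtkx cxces
Hunk 3: at line 5 remove [srgsw,dvtxi] add [nlf,cip] -> 11 lines: vbfv wzlg qmj lmy dczl bobkh nlf cip jvk kqtkx cxces
Final line 7: nlf

Answer: nlf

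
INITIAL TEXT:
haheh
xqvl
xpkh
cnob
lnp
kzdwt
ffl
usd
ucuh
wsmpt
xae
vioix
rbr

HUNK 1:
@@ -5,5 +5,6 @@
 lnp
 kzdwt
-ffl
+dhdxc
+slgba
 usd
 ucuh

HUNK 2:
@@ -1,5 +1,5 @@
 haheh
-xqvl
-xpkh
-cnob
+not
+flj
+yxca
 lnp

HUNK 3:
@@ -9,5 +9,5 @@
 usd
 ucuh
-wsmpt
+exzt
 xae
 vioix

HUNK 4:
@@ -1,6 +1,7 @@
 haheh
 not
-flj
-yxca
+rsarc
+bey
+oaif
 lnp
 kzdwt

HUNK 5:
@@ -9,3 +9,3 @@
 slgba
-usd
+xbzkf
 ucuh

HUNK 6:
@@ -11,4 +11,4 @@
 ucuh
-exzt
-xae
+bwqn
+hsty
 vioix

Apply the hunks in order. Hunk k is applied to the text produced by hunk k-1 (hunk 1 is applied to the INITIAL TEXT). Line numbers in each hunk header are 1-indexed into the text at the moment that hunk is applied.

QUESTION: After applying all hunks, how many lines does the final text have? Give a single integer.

Hunk 1: at line 5 remove [ffl] add [dhdxc,slgba] -> 14 lines: haheh xqvl xpkh cnob lnp kzdwt dhdxc slgba usd ucuh wsmpt xae vioix rbr
Hunk 2: at line 1 remove [xqvl,xpkh,cnob] add [not,flj,yxca] -> 14 lines: haheh not flj yxca lnp kzdwt dhdxc slgba usd ucuh wsmpt xae vioix rbr
Hunk 3: at line 9 remove [wsmpt] add [exzt] -> 14 lines: haheh not flj yxca lnp kzdwt dhdxc slgba usd ucuh exzt xae vioix rbr
Hunk 4: at line 1 remove [flj,yxca] add [rsarc,bey,oaif] -> 15 lines: haheh not rsarc bey oaif lnp kzdwt dhdxc slgba usd ucuh exzt xae vioix rbr
Hunk 5: at line 9 remove [usd] add [xbzkf] -> 15 lines: haheh not rsarc bey oaif lnp kzdwt dhdxc slgba xbzkf ucuh exzt xae vioix rbr
Hunk 6: at line 11 remove [exzt,xae] add [bwqn,hsty] -> 15 lines: haheh not rsarc bey oaif lnp kzdwt dhdxc slgba xbzkf ucuh bwqn hsty vioix rbr
Final line count: 15

Answer: 15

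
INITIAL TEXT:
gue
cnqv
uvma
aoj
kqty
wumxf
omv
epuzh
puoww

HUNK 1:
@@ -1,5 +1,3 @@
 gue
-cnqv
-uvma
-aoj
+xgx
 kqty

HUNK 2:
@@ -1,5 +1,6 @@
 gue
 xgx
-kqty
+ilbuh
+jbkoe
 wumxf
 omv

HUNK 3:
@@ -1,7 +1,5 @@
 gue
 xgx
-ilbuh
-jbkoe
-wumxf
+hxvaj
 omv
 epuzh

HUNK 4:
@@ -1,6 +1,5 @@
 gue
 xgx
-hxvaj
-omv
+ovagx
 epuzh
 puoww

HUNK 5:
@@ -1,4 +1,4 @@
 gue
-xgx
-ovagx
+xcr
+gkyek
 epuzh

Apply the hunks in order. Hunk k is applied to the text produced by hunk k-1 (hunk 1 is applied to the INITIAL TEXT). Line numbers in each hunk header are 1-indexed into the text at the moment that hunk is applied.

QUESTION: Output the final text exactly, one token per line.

Hunk 1: at line 1 remove [cnqv,uvma,aoj] add [xgx] -> 7 lines: gue xgx kqty wumxf omv epuzh puoww
Hunk 2: at line 1 remove [kqty] add [ilbuh,jbkoe] -> 8 lines: gue xgx ilbuh jbkoe wumxf omv epuzh puoww
Hunk 3: at line 1 remove [ilbuh,jbkoe,wumxf] add [hxvaj] -> 6 lines: gue xgx hxvaj omv epuzh puoww
Hunk 4: at line 1 remove [hxvaj,omv] add [ovagx] -> 5 lines: gue xgx ovagx epuzh puoww
Hunk 5: at line 1 remove [xgx,ovagx] add [xcr,gkyek] -> 5 lines: gue xcr gkyek epuzh puoww

Answer: gue
xcr
gkyek
epuzh
puoww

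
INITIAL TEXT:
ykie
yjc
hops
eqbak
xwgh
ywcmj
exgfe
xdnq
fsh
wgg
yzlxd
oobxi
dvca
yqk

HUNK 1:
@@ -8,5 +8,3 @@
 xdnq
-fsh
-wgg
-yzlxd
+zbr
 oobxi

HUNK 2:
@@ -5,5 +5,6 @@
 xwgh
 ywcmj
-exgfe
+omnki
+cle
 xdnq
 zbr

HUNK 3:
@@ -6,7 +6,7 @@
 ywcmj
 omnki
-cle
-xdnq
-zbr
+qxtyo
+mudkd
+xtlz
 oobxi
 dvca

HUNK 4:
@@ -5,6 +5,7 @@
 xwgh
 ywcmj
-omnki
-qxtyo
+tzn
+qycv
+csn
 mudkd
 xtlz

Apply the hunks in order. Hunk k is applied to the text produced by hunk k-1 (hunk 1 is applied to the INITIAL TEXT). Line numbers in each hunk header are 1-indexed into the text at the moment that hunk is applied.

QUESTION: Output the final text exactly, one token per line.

Answer: ykie
yjc
hops
eqbak
xwgh
ywcmj
tzn
qycv
csn
mudkd
xtlz
oobxi
dvca
yqk

Derivation:
Hunk 1: at line 8 remove [fsh,wgg,yzlxd] add [zbr] -> 12 lines: ykie yjc hops eqbak xwgh ywcmj exgfe xdnq zbr oobxi dvca yqk
Hunk 2: at line 5 remove [exgfe] add [omnki,cle] -> 13 lines: ykie yjc hops eqbak xwgh ywcmj omnki cle xdnq zbr oobxi dvca yqk
Hunk 3: at line 6 remove [cle,xdnq,zbr] add [qxtyo,mudkd,xtlz] -> 13 lines: ykie yjc hops eqbak xwgh ywcmj omnki qxtyo mudkd xtlz oobxi dvca yqk
Hunk 4: at line 5 remove [omnki,qxtyo] add [tzn,qycv,csn] -> 14 lines: ykie yjc hops eqbak xwgh ywcmj tzn qycv csn mudkd xtlz oobxi dvca yqk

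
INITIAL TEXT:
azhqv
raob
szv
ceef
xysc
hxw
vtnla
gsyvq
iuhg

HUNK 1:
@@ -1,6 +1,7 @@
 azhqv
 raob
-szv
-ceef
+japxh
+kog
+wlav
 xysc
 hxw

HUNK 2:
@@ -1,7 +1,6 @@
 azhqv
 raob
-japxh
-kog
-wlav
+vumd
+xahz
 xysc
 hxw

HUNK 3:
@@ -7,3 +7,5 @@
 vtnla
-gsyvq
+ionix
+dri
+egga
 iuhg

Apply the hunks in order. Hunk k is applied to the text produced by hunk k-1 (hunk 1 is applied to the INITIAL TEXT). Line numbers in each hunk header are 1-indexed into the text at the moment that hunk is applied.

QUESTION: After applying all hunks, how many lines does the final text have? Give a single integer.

Hunk 1: at line 1 remove [szv,ceef] add [japxh,kog,wlav] -> 10 lines: azhqv raob japxh kog wlav xysc hxw vtnla gsyvq iuhg
Hunk 2: at line 1 remove [japxh,kog,wlav] add [vumd,xahz] -> 9 lines: azhqv raob vumd xahz xysc hxw vtnla gsyvq iuhg
Hunk 3: at line 7 remove [gsyvq] add [ionix,dri,egga] -> 11 lines: azhqv raob vumd xahz xysc hxw vtnla ionix dri egga iuhg
Final line count: 11

Answer: 11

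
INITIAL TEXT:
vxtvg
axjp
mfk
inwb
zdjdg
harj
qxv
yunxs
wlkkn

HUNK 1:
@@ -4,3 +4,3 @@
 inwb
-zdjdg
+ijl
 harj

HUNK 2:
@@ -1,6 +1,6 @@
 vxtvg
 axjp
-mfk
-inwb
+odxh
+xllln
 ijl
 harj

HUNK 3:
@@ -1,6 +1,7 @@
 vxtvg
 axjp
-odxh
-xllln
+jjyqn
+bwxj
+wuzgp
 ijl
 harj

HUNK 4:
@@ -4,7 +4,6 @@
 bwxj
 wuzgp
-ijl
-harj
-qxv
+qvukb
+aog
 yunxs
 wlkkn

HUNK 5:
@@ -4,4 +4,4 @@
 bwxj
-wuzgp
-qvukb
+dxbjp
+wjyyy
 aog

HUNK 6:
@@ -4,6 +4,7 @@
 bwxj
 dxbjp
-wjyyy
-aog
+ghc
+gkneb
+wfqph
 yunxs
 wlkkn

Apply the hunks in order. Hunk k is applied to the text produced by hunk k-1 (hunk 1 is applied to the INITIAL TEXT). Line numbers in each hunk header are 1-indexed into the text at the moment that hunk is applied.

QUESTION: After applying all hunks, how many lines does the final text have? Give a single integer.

Hunk 1: at line 4 remove [zdjdg] add [ijl] -> 9 lines: vxtvg axjp mfk inwb ijl harj qxv yunxs wlkkn
Hunk 2: at line 1 remove [mfk,inwb] add [odxh,xllln] -> 9 lines: vxtvg axjp odxh xllln ijl harj qxv yunxs wlkkn
Hunk 3: at line 1 remove [odxh,xllln] add [jjyqn,bwxj,wuzgp] -> 10 lines: vxtvg axjp jjyqn bwxj wuzgp ijl harj qxv yunxs wlkkn
Hunk 4: at line 4 remove [ijl,harj,qxv] add [qvukb,aog] -> 9 lines: vxtvg axjp jjyqn bwxj wuzgp qvukb aog yunxs wlkkn
Hunk 5: at line 4 remove [wuzgp,qvukb] add [dxbjp,wjyyy] -> 9 lines: vxtvg axjp jjyqn bwxj dxbjp wjyyy aog yunxs wlkkn
Hunk 6: at line 4 remove [wjyyy,aog] add [ghc,gkneb,wfqph] -> 10 lines: vxtvg axjp jjyqn bwxj dxbjp ghc gkneb wfqph yunxs wlkkn
Final line count: 10

Answer: 10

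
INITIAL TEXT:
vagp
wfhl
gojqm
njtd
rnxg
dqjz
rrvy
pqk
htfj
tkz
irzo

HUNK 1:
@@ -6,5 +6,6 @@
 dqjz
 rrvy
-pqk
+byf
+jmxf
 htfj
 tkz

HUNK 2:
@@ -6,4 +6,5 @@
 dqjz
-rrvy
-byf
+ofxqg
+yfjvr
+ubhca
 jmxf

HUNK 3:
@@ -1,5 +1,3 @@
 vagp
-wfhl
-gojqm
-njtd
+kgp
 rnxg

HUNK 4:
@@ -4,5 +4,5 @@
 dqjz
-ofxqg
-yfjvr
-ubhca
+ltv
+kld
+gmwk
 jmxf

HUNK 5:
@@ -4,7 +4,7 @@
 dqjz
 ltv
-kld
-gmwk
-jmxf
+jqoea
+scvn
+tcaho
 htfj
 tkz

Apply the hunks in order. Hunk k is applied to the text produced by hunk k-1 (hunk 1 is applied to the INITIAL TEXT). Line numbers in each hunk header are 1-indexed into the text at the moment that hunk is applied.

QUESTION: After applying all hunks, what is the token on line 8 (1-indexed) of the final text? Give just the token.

Hunk 1: at line 6 remove [pqk] add [byf,jmxf] -> 12 lines: vagp wfhl gojqm njtd rnxg dqjz rrvy byf jmxf htfj tkz irzo
Hunk 2: at line 6 remove [rrvy,byf] add [ofxqg,yfjvr,ubhca] -> 13 lines: vagp wfhl gojqm njtd rnxg dqjz ofxqg yfjvr ubhca jmxf htfj tkz irzo
Hunk 3: at line 1 remove [wfhl,gojqm,njtd] add [kgp] -> 11 lines: vagp kgp rnxg dqjz ofxqg yfjvr ubhca jmxf htfj tkz irzo
Hunk 4: at line 4 remove [ofxqg,yfjvr,ubhca] add [ltv,kld,gmwk] -> 11 lines: vagp kgp rnxg dqjz ltv kld gmwk jmxf htfj tkz irzo
Hunk 5: at line 4 remove [kld,gmwk,jmxf] add [jqoea,scvn,tcaho] -> 11 lines: vagp kgp rnxg dqjz ltv jqoea scvn tcaho htfj tkz irzo
Final line 8: tcaho

Answer: tcaho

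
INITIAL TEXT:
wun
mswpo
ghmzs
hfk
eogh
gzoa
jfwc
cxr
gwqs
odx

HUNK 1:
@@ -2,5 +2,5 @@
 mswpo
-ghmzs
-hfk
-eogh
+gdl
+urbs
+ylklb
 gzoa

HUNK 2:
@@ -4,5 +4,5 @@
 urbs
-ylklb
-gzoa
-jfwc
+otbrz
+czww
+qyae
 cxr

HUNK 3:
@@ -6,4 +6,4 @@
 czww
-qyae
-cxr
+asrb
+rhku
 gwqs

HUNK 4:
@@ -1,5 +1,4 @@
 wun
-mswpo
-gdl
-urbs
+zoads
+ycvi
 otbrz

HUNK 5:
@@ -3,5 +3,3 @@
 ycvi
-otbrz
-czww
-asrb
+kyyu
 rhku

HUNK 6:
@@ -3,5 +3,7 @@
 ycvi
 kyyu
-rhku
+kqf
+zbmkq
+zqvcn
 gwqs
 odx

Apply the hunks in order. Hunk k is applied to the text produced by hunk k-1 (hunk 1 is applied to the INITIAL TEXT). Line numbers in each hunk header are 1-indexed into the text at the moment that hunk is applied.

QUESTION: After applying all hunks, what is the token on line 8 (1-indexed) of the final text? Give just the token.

Answer: gwqs

Derivation:
Hunk 1: at line 2 remove [ghmzs,hfk,eogh] add [gdl,urbs,ylklb] -> 10 lines: wun mswpo gdl urbs ylklb gzoa jfwc cxr gwqs odx
Hunk 2: at line 4 remove [ylklb,gzoa,jfwc] add [otbrz,czww,qyae] -> 10 lines: wun mswpo gdl urbs otbrz czww qyae cxr gwqs odx
Hunk 3: at line 6 remove [qyae,cxr] add [asrb,rhku] -> 10 lines: wun mswpo gdl urbs otbrz czww asrb rhku gwqs odx
Hunk 4: at line 1 remove [mswpo,gdl,urbs] add [zoads,ycvi] -> 9 lines: wun zoads ycvi otbrz czww asrb rhku gwqs odx
Hunk 5: at line 3 remove [otbrz,czww,asrb] add [kyyu] -> 7 lines: wun zoads ycvi kyyu rhku gwqs odx
Hunk 6: at line 3 remove [rhku] add [kqf,zbmkq,zqvcn] -> 9 lines: wun zoads ycvi kyyu kqf zbmkq zqvcn gwqs odx
Final line 8: gwqs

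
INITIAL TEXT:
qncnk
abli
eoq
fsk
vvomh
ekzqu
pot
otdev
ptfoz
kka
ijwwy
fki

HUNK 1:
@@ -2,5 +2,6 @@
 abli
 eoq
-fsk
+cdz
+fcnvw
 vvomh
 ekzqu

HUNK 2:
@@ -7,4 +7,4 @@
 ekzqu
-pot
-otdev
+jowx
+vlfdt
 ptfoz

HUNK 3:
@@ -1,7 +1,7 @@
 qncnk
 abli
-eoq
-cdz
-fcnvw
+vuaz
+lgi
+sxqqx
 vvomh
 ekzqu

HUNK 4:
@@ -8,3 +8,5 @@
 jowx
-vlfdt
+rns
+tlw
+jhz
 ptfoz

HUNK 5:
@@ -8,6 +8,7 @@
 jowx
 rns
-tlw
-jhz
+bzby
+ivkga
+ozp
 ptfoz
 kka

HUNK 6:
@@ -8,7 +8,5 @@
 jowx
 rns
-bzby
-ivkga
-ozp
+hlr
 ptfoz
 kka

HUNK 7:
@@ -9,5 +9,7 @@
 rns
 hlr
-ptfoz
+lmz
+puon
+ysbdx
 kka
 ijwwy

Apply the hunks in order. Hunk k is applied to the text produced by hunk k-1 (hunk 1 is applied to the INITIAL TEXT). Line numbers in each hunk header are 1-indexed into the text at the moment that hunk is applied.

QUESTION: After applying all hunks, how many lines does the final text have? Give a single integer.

Hunk 1: at line 2 remove [fsk] add [cdz,fcnvw] -> 13 lines: qncnk abli eoq cdz fcnvw vvomh ekzqu pot otdev ptfoz kka ijwwy fki
Hunk 2: at line 7 remove [pot,otdev] add [jowx,vlfdt] -> 13 lines: qncnk abli eoq cdz fcnvw vvomh ekzqu jowx vlfdt ptfoz kka ijwwy fki
Hunk 3: at line 1 remove [eoq,cdz,fcnvw] add [vuaz,lgi,sxqqx] -> 13 lines: qncnk abli vuaz lgi sxqqx vvomh ekzqu jowx vlfdt ptfoz kka ijwwy fki
Hunk 4: at line 8 remove [vlfdt] add [rns,tlw,jhz] -> 15 lines: qncnk abli vuaz lgi sxqqx vvomh ekzqu jowx rns tlw jhz ptfoz kka ijwwy fki
Hunk 5: at line 8 remove [tlw,jhz] add [bzby,ivkga,ozp] -> 16 lines: qncnk abli vuaz lgi sxqqx vvomh ekzqu jowx rns bzby ivkga ozp ptfoz kka ijwwy fki
Hunk 6: at line 8 remove [bzby,ivkga,ozp] add [hlr] -> 14 lines: qncnk abli vuaz lgi sxqqx vvomh ekzqu jowx rns hlr ptfoz kka ijwwy fki
Hunk 7: at line 9 remove [ptfoz] add [lmz,puon,ysbdx] -> 16 lines: qncnk abli vuaz lgi sxqqx vvomh ekzqu jowx rns hlr lmz puon ysbdx kka ijwwy fki
Final line count: 16

Answer: 16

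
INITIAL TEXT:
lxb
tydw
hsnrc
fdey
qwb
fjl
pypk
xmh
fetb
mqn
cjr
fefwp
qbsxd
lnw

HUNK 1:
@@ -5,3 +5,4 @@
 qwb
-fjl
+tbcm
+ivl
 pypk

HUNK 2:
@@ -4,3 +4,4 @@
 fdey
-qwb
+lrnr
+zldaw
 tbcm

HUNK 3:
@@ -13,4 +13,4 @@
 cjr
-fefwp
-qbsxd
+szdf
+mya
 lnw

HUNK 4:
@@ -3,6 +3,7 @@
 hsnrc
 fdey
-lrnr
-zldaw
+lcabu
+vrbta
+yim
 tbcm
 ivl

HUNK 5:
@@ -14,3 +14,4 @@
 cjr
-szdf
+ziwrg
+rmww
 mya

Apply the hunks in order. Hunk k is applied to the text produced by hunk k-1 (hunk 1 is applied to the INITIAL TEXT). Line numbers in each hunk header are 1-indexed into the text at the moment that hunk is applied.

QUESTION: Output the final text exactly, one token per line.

Hunk 1: at line 5 remove [fjl] add [tbcm,ivl] -> 15 lines: lxb tydw hsnrc fdey qwb tbcm ivl pypk xmh fetb mqn cjr fefwp qbsxd lnw
Hunk 2: at line 4 remove [qwb] add [lrnr,zldaw] -> 16 lines: lxb tydw hsnrc fdey lrnr zldaw tbcm ivl pypk xmh fetb mqn cjr fefwp qbsxd lnw
Hunk 3: at line 13 remove [fefwp,qbsxd] add [szdf,mya] -> 16 lines: lxb tydw hsnrc fdey lrnr zldaw tbcm ivl pypk xmh fetb mqn cjr szdf mya lnw
Hunk 4: at line 3 remove [lrnr,zldaw] add [lcabu,vrbta,yim] -> 17 lines: lxb tydw hsnrc fdey lcabu vrbta yim tbcm ivl pypk xmh fetb mqn cjr szdf mya lnw
Hunk 5: at line 14 remove [szdf] add [ziwrg,rmww] -> 18 lines: lxb tydw hsnrc fdey lcabu vrbta yim tbcm ivl pypk xmh fetb mqn cjr ziwrg rmww mya lnw

Answer: lxb
tydw
hsnrc
fdey
lcabu
vrbta
yim
tbcm
ivl
pypk
xmh
fetb
mqn
cjr
ziwrg
rmww
mya
lnw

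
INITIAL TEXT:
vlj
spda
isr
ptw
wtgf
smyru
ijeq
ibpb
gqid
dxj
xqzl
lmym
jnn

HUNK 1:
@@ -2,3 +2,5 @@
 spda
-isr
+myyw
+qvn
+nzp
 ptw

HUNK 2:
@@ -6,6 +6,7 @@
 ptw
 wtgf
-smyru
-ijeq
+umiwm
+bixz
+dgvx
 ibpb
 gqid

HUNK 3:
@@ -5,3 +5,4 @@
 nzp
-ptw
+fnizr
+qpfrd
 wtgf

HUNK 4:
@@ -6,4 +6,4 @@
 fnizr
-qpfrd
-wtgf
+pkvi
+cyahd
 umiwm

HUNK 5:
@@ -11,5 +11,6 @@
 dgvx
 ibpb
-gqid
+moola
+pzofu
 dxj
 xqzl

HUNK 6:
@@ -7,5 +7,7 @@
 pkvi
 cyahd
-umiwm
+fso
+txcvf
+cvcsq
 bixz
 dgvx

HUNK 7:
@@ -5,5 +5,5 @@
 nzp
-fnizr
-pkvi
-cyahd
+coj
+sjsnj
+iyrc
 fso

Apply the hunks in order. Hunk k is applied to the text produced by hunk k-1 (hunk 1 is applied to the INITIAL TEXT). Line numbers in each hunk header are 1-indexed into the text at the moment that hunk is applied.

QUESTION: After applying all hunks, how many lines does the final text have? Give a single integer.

Answer: 20

Derivation:
Hunk 1: at line 2 remove [isr] add [myyw,qvn,nzp] -> 15 lines: vlj spda myyw qvn nzp ptw wtgf smyru ijeq ibpb gqid dxj xqzl lmym jnn
Hunk 2: at line 6 remove [smyru,ijeq] add [umiwm,bixz,dgvx] -> 16 lines: vlj spda myyw qvn nzp ptw wtgf umiwm bixz dgvx ibpb gqid dxj xqzl lmym jnn
Hunk 3: at line 5 remove [ptw] add [fnizr,qpfrd] -> 17 lines: vlj spda myyw qvn nzp fnizr qpfrd wtgf umiwm bixz dgvx ibpb gqid dxj xqzl lmym jnn
Hunk 4: at line 6 remove [qpfrd,wtgf] add [pkvi,cyahd] -> 17 lines: vlj spda myyw qvn nzp fnizr pkvi cyahd umiwm bixz dgvx ibpb gqid dxj xqzl lmym jnn
Hunk 5: at line 11 remove [gqid] add [moola,pzofu] -> 18 lines: vlj spda myyw qvn nzp fnizr pkvi cyahd umiwm bixz dgvx ibpb moola pzofu dxj xqzl lmym jnn
Hunk 6: at line 7 remove [umiwm] add [fso,txcvf,cvcsq] -> 20 lines: vlj spda myyw qvn nzp fnizr pkvi cyahd fso txcvf cvcsq bixz dgvx ibpb moola pzofu dxj xqzl lmym jnn
Hunk 7: at line 5 remove [fnizr,pkvi,cyahd] add [coj,sjsnj,iyrc] -> 20 lines: vlj spda myyw qvn nzp coj sjsnj iyrc fso txcvf cvcsq bixz dgvx ibpb moola pzofu dxj xqzl lmym jnn
Final line count: 20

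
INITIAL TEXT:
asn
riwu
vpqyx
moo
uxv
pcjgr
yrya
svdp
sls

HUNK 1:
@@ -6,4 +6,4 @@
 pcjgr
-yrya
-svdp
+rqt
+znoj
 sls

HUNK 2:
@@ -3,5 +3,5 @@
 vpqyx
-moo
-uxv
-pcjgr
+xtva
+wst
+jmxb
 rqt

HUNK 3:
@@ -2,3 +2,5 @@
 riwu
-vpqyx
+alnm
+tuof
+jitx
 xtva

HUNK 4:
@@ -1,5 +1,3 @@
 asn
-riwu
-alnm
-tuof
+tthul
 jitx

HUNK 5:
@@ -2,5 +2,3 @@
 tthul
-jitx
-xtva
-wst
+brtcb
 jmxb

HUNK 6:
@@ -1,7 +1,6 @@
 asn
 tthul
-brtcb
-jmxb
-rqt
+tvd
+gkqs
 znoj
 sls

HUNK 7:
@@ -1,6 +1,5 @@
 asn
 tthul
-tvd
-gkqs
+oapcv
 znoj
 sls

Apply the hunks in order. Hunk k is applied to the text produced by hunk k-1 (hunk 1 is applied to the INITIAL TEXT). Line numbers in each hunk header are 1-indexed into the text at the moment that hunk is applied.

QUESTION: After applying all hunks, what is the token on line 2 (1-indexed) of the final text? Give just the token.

Answer: tthul

Derivation:
Hunk 1: at line 6 remove [yrya,svdp] add [rqt,znoj] -> 9 lines: asn riwu vpqyx moo uxv pcjgr rqt znoj sls
Hunk 2: at line 3 remove [moo,uxv,pcjgr] add [xtva,wst,jmxb] -> 9 lines: asn riwu vpqyx xtva wst jmxb rqt znoj sls
Hunk 3: at line 2 remove [vpqyx] add [alnm,tuof,jitx] -> 11 lines: asn riwu alnm tuof jitx xtva wst jmxb rqt znoj sls
Hunk 4: at line 1 remove [riwu,alnm,tuof] add [tthul] -> 9 lines: asn tthul jitx xtva wst jmxb rqt znoj sls
Hunk 5: at line 2 remove [jitx,xtva,wst] add [brtcb] -> 7 lines: asn tthul brtcb jmxb rqt znoj sls
Hunk 6: at line 1 remove [brtcb,jmxb,rqt] add [tvd,gkqs] -> 6 lines: asn tthul tvd gkqs znoj sls
Hunk 7: at line 1 remove [tvd,gkqs] add [oapcv] -> 5 lines: asn tthul oapcv znoj sls
Final line 2: tthul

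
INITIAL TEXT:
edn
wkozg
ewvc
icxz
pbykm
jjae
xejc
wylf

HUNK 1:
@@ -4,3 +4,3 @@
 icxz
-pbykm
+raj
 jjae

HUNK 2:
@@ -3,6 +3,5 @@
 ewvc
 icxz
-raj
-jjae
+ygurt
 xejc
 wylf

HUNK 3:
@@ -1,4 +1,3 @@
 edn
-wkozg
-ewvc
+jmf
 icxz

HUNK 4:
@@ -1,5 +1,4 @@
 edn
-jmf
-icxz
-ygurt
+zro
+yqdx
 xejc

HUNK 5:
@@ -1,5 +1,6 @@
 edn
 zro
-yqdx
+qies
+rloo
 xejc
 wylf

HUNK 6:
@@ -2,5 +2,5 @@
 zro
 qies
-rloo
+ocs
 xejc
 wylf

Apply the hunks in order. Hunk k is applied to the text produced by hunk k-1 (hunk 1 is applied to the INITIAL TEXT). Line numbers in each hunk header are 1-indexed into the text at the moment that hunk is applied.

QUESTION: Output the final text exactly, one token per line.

Hunk 1: at line 4 remove [pbykm] add [raj] -> 8 lines: edn wkozg ewvc icxz raj jjae xejc wylf
Hunk 2: at line 3 remove [raj,jjae] add [ygurt] -> 7 lines: edn wkozg ewvc icxz ygurt xejc wylf
Hunk 3: at line 1 remove [wkozg,ewvc] add [jmf] -> 6 lines: edn jmf icxz ygurt xejc wylf
Hunk 4: at line 1 remove [jmf,icxz,ygurt] add [zro,yqdx] -> 5 lines: edn zro yqdx xejc wylf
Hunk 5: at line 1 remove [yqdx] add [qies,rloo] -> 6 lines: edn zro qies rloo xejc wylf
Hunk 6: at line 2 remove [rloo] add [ocs] -> 6 lines: edn zro qies ocs xejc wylf

Answer: edn
zro
qies
ocs
xejc
wylf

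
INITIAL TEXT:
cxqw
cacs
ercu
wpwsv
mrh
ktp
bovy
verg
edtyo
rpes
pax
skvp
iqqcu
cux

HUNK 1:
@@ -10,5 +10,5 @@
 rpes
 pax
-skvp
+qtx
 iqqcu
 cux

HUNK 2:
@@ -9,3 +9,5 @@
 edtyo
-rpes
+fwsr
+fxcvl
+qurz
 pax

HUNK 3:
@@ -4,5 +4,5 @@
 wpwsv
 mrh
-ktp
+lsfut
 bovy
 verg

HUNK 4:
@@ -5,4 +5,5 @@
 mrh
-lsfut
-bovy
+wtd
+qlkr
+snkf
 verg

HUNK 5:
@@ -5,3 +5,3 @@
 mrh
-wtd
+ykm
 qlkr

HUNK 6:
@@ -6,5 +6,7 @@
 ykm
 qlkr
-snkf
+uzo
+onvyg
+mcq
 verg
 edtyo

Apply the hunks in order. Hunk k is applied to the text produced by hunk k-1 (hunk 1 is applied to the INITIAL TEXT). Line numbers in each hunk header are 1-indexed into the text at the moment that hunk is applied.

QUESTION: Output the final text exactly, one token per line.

Answer: cxqw
cacs
ercu
wpwsv
mrh
ykm
qlkr
uzo
onvyg
mcq
verg
edtyo
fwsr
fxcvl
qurz
pax
qtx
iqqcu
cux

Derivation:
Hunk 1: at line 10 remove [skvp] add [qtx] -> 14 lines: cxqw cacs ercu wpwsv mrh ktp bovy verg edtyo rpes pax qtx iqqcu cux
Hunk 2: at line 9 remove [rpes] add [fwsr,fxcvl,qurz] -> 16 lines: cxqw cacs ercu wpwsv mrh ktp bovy verg edtyo fwsr fxcvl qurz pax qtx iqqcu cux
Hunk 3: at line 4 remove [ktp] add [lsfut] -> 16 lines: cxqw cacs ercu wpwsv mrh lsfut bovy verg edtyo fwsr fxcvl qurz pax qtx iqqcu cux
Hunk 4: at line 5 remove [lsfut,bovy] add [wtd,qlkr,snkf] -> 17 lines: cxqw cacs ercu wpwsv mrh wtd qlkr snkf verg edtyo fwsr fxcvl qurz pax qtx iqqcu cux
Hunk 5: at line 5 remove [wtd] add [ykm] -> 17 lines: cxqw cacs ercu wpwsv mrh ykm qlkr snkf verg edtyo fwsr fxcvl qurz pax qtx iqqcu cux
Hunk 6: at line 6 remove [snkf] add [uzo,onvyg,mcq] -> 19 lines: cxqw cacs ercu wpwsv mrh ykm qlkr uzo onvyg mcq verg edtyo fwsr fxcvl qurz pax qtx iqqcu cux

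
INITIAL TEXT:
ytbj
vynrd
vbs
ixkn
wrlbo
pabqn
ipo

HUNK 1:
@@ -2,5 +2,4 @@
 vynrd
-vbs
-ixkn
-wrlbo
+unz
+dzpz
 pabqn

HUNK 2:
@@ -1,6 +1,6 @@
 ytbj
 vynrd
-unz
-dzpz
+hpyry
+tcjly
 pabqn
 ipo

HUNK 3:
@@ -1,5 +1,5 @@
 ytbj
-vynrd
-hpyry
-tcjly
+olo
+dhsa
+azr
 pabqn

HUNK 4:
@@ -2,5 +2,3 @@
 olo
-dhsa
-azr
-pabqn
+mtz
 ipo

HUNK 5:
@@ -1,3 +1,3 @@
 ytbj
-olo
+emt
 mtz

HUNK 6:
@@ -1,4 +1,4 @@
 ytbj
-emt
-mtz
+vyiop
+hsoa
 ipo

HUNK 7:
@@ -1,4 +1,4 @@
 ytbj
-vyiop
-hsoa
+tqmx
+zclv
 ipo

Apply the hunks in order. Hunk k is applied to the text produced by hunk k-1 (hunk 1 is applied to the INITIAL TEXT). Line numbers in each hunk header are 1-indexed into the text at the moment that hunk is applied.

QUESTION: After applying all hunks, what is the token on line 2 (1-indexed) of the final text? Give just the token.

Answer: tqmx

Derivation:
Hunk 1: at line 2 remove [vbs,ixkn,wrlbo] add [unz,dzpz] -> 6 lines: ytbj vynrd unz dzpz pabqn ipo
Hunk 2: at line 1 remove [unz,dzpz] add [hpyry,tcjly] -> 6 lines: ytbj vynrd hpyry tcjly pabqn ipo
Hunk 3: at line 1 remove [vynrd,hpyry,tcjly] add [olo,dhsa,azr] -> 6 lines: ytbj olo dhsa azr pabqn ipo
Hunk 4: at line 2 remove [dhsa,azr,pabqn] add [mtz] -> 4 lines: ytbj olo mtz ipo
Hunk 5: at line 1 remove [olo] add [emt] -> 4 lines: ytbj emt mtz ipo
Hunk 6: at line 1 remove [emt,mtz] add [vyiop,hsoa] -> 4 lines: ytbj vyiop hsoa ipo
Hunk 7: at line 1 remove [vyiop,hsoa] add [tqmx,zclv] -> 4 lines: ytbj tqmx zclv ipo
Final line 2: tqmx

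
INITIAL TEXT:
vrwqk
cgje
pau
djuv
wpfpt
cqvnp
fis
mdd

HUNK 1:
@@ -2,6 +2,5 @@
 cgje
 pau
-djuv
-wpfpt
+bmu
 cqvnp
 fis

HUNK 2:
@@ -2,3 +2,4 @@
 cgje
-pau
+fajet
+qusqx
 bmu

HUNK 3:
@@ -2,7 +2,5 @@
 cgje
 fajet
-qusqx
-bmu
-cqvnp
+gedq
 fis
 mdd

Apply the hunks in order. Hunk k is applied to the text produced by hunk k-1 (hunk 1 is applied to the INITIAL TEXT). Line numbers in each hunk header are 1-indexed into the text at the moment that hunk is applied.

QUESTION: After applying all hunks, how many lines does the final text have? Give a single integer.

Hunk 1: at line 2 remove [djuv,wpfpt] add [bmu] -> 7 lines: vrwqk cgje pau bmu cqvnp fis mdd
Hunk 2: at line 2 remove [pau] add [fajet,qusqx] -> 8 lines: vrwqk cgje fajet qusqx bmu cqvnp fis mdd
Hunk 3: at line 2 remove [qusqx,bmu,cqvnp] add [gedq] -> 6 lines: vrwqk cgje fajet gedq fis mdd
Final line count: 6

Answer: 6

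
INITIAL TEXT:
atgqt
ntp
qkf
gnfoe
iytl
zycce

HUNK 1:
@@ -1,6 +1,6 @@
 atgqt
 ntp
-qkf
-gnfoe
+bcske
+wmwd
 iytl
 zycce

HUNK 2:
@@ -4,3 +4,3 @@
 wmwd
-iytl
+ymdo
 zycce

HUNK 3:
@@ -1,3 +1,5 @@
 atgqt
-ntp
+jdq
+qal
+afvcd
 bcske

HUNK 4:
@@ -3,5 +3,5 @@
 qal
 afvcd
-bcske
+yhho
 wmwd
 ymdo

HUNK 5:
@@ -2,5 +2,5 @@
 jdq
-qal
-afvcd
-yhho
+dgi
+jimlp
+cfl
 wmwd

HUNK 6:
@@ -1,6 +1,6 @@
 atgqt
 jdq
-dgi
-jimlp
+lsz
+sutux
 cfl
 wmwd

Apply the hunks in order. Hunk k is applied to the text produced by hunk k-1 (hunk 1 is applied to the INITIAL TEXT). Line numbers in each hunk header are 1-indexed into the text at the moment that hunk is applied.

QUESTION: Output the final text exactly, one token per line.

Answer: atgqt
jdq
lsz
sutux
cfl
wmwd
ymdo
zycce

Derivation:
Hunk 1: at line 1 remove [qkf,gnfoe] add [bcske,wmwd] -> 6 lines: atgqt ntp bcske wmwd iytl zycce
Hunk 2: at line 4 remove [iytl] add [ymdo] -> 6 lines: atgqt ntp bcske wmwd ymdo zycce
Hunk 3: at line 1 remove [ntp] add [jdq,qal,afvcd] -> 8 lines: atgqt jdq qal afvcd bcske wmwd ymdo zycce
Hunk 4: at line 3 remove [bcske] add [yhho] -> 8 lines: atgqt jdq qal afvcd yhho wmwd ymdo zycce
Hunk 5: at line 2 remove [qal,afvcd,yhho] add [dgi,jimlp,cfl] -> 8 lines: atgqt jdq dgi jimlp cfl wmwd ymdo zycce
Hunk 6: at line 1 remove [dgi,jimlp] add [lsz,sutux] -> 8 lines: atgqt jdq lsz sutux cfl wmwd ymdo zycce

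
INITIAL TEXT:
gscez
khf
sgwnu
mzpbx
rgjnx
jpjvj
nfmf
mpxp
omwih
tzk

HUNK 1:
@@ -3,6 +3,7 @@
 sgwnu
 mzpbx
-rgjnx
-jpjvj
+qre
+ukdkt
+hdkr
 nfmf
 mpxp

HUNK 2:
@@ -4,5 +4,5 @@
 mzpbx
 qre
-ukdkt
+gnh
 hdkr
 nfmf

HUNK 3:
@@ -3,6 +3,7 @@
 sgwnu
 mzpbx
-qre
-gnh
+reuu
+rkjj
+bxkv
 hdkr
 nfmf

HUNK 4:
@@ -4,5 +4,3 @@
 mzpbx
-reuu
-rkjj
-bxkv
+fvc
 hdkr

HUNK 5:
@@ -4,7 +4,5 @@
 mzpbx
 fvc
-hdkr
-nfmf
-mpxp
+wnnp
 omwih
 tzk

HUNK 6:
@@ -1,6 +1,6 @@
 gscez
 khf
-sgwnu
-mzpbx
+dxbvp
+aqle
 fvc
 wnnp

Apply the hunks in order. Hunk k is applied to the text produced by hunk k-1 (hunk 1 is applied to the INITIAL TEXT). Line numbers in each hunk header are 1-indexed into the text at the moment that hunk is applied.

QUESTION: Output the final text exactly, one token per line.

Answer: gscez
khf
dxbvp
aqle
fvc
wnnp
omwih
tzk

Derivation:
Hunk 1: at line 3 remove [rgjnx,jpjvj] add [qre,ukdkt,hdkr] -> 11 lines: gscez khf sgwnu mzpbx qre ukdkt hdkr nfmf mpxp omwih tzk
Hunk 2: at line 4 remove [ukdkt] add [gnh] -> 11 lines: gscez khf sgwnu mzpbx qre gnh hdkr nfmf mpxp omwih tzk
Hunk 3: at line 3 remove [qre,gnh] add [reuu,rkjj,bxkv] -> 12 lines: gscez khf sgwnu mzpbx reuu rkjj bxkv hdkr nfmf mpxp omwih tzk
Hunk 4: at line 4 remove [reuu,rkjj,bxkv] add [fvc] -> 10 lines: gscez khf sgwnu mzpbx fvc hdkr nfmf mpxp omwih tzk
Hunk 5: at line 4 remove [hdkr,nfmf,mpxp] add [wnnp] -> 8 lines: gscez khf sgwnu mzpbx fvc wnnp omwih tzk
Hunk 6: at line 1 remove [sgwnu,mzpbx] add [dxbvp,aqle] -> 8 lines: gscez khf dxbvp aqle fvc wnnp omwih tzk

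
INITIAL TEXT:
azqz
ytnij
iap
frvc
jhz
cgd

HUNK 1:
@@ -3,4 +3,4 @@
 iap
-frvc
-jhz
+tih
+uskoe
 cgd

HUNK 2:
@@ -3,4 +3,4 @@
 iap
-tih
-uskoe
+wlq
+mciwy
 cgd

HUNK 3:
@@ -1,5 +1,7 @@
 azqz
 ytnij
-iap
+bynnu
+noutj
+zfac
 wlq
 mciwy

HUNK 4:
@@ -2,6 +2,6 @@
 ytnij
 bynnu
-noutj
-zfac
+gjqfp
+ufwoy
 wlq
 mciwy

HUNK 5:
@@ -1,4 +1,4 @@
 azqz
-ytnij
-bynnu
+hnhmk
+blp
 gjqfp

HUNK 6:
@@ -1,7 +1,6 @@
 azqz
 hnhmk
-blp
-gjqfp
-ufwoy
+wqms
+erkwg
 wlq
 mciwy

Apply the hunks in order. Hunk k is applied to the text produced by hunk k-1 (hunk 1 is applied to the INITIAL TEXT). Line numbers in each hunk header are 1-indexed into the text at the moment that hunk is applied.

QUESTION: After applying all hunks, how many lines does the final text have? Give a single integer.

Hunk 1: at line 3 remove [frvc,jhz] add [tih,uskoe] -> 6 lines: azqz ytnij iap tih uskoe cgd
Hunk 2: at line 3 remove [tih,uskoe] add [wlq,mciwy] -> 6 lines: azqz ytnij iap wlq mciwy cgd
Hunk 3: at line 1 remove [iap] add [bynnu,noutj,zfac] -> 8 lines: azqz ytnij bynnu noutj zfac wlq mciwy cgd
Hunk 4: at line 2 remove [noutj,zfac] add [gjqfp,ufwoy] -> 8 lines: azqz ytnij bynnu gjqfp ufwoy wlq mciwy cgd
Hunk 5: at line 1 remove [ytnij,bynnu] add [hnhmk,blp] -> 8 lines: azqz hnhmk blp gjqfp ufwoy wlq mciwy cgd
Hunk 6: at line 1 remove [blp,gjqfp,ufwoy] add [wqms,erkwg] -> 7 lines: azqz hnhmk wqms erkwg wlq mciwy cgd
Final line count: 7

Answer: 7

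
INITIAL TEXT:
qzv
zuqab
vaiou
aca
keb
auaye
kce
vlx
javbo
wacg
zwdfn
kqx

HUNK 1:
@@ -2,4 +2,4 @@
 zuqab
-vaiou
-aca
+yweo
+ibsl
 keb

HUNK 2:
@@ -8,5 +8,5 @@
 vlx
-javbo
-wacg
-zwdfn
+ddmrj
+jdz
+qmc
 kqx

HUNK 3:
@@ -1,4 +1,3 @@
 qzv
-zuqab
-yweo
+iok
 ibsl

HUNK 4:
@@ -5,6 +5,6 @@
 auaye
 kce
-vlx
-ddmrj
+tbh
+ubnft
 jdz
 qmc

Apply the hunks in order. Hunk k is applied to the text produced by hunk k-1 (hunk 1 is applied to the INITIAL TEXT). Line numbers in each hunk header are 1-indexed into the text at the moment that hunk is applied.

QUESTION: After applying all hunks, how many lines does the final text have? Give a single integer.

Hunk 1: at line 2 remove [vaiou,aca] add [yweo,ibsl] -> 12 lines: qzv zuqab yweo ibsl keb auaye kce vlx javbo wacg zwdfn kqx
Hunk 2: at line 8 remove [javbo,wacg,zwdfn] add [ddmrj,jdz,qmc] -> 12 lines: qzv zuqab yweo ibsl keb auaye kce vlx ddmrj jdz qmc kqx
Hunk 3: at line 1 remove [zuqab,yweo] add [iok] -> 11 lines: qzv iok ibsl keb auaye kce vlx ddmrj jdz qmc kqx
Hunk 4: at line 5 remove [vlx,ddmrj] add [tbh,ubnft] -> 11 lines: qzv iok ibsl keb auaye kce tbh ubnft jdz qmc kqx
Final line count: 11

Answer: 11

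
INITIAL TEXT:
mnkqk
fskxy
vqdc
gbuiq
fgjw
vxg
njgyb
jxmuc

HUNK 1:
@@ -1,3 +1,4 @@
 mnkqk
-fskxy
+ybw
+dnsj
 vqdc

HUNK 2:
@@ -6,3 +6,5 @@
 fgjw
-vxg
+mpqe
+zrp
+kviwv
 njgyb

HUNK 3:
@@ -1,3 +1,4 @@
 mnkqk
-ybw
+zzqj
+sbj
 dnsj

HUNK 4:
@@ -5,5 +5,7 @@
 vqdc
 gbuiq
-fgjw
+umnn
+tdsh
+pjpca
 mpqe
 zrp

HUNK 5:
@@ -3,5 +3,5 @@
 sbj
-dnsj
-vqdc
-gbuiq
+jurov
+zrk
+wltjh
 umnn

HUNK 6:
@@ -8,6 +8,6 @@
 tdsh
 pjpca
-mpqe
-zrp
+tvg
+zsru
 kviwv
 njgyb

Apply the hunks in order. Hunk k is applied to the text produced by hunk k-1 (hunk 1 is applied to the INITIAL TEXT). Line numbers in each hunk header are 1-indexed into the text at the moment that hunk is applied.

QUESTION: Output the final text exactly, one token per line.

Answer: mnkqk
zzqj
sbj
jurov
zrk
wltjh
umnn
tdsh
pjpca
tvg
zsru
kviwv
njgyb
jxmuc

Derivation:
Hunk 1: at line 1 remove [fskxy] add [ybw,dnsj] -> 9 lines: mnkqk ybw dnsj vqdc gbuiq fgjw vxg njgyb jxmuc
Hunk 2: at line 6 remove [vxg] add [mpqe,zrp,kviwv] -> 11 lines: mnkqk ybw dnsj vqdc gbuiq fgjw mpqe zrp kviwv njgyb jxmuc
Hunk 3: at line 1 remove [ybw] add [zzqj,sbj] -> 12 lines: mnkqk zzqj sbj dnsj vqdc gbuiq fgjw mpqe zrp kviwv njgyb jxmuc
Hunk 4: at line 5 remove [fgjw] add [umnn,tdsh,pjpca] -> 14 lines: mnkqk zzqj sbj dnsj vqdc gbuiq umnn tdsh pjpca mpqe zrp kviwv njgyb jxmuc
Hunk 5: at line 3 remove [dnsj,vqdc,gbuiq] add [jurov,zrk,wltjh] -> 14 lines: mnkqk zzqj sbj jurov zrk wltjh umnn tdsh pjpca mpqe zrp kviwv njgyb jxmuc
Hunk 6: at line 8 remove [mpqe,zrp] add [tvg,zsru] -> 14 lines: mnkqk zzqj sbj jurov zrk wltjh umnn tdsh pjpca tvg zsru kviwv njgyb jxmuc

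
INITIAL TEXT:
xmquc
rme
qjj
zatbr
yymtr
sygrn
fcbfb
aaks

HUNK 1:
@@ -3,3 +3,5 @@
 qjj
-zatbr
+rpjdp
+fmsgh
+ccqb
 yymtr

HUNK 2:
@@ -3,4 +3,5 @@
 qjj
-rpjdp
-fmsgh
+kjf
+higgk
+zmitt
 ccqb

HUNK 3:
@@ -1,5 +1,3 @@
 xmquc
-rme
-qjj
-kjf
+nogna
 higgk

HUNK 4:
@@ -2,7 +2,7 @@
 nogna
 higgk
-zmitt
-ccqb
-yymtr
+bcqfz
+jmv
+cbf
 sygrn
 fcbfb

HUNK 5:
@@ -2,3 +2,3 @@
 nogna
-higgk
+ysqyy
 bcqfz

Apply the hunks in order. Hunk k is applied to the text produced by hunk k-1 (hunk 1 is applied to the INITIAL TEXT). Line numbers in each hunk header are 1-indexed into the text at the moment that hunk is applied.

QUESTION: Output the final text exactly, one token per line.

Answer: xmquc
nogna
ysqyy
bcqfz
jmv
cbf
sygrn
fcbfb
aaks

Derivation:
Hunk 1: at line 3 remove [zatbr] add [rpjdp,fmsgh,ccqb] -> 10 lines: xmquc rme qjj rpjdp fmsgh ccqb yymtr sygrn fcbfb aaks
Hunk 2: at line 3 remove [rpjdp,fmsgh] add [kjf,higgk,zmitt] -> 11 lines: xmquc rme qjj kjf higgk zmitt ccqb yymtr sygrn fcbfb aaks
Hunk 3: at line 1 remove [rme,qjj,kjf] add [nogna] -> 9 lines: xmquc nogna higgk zmitt ccqb yymtr sygrn fcbfb aaks
Hunk 4: at line 2 remove [zmitt,ccqb,yymtr] add [bcqfz,jmv,cbf] -> 9 lines: xmquc nogna higgk bcqfz jmv cbf sygrn fcbfb aaks
Hunk 5: at line 2 remove [higgk] add [ysqyy] -> 9 lines: xmquc nogna ysqyy bcqfz jmv cbf sygrn fcbfb aaks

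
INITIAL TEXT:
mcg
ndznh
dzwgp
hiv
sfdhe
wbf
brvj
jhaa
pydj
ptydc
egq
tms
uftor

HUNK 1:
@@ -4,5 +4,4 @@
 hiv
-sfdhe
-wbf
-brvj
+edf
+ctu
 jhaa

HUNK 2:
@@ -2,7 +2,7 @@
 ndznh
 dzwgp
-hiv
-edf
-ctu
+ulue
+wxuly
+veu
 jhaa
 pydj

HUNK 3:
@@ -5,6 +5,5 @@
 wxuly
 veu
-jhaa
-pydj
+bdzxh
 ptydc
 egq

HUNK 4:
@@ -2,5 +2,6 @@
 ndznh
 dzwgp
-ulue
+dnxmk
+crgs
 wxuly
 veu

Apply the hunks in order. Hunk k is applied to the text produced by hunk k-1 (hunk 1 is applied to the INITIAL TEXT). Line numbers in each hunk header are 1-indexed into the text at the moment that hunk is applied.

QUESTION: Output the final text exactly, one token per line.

Answer: mcg
ndznh
dzwgp
dnxmk
crgs
wxuly
veu
bdzxh
ptydc
egq
tms
uftor

Derivation:
Hunk 1: at line 4 remove [sfdhe,wbf,brvj] add [edf,ctu] -> 12 lines: mcg ndznh dzwgp hiv edf ctu jhaa pydj ptydc egq tms uftor
Hunk 2: at line 2 remove [hiv,edf,ctu] add [ulue,wxuly,veu] -> 12 lines: mcg ndznh dzwgp ulue wxuly veu jhaa pydj ptydc egq tms uftor
Hunk 3: at line 5 remove [jhaa,pydj] add [bdzxh] -> 11 lines: mcg ndznh dzwgp ulue wxuly veu bdzxh ptydc egq tms uftor
Hunk 4: at line 2 remove [ulue] add [dnxmk,crgs] -> 12 lines: mcg ndznh dzwgp dnxmk crgs wxuly veu bdzxh ptydc egq tms uftor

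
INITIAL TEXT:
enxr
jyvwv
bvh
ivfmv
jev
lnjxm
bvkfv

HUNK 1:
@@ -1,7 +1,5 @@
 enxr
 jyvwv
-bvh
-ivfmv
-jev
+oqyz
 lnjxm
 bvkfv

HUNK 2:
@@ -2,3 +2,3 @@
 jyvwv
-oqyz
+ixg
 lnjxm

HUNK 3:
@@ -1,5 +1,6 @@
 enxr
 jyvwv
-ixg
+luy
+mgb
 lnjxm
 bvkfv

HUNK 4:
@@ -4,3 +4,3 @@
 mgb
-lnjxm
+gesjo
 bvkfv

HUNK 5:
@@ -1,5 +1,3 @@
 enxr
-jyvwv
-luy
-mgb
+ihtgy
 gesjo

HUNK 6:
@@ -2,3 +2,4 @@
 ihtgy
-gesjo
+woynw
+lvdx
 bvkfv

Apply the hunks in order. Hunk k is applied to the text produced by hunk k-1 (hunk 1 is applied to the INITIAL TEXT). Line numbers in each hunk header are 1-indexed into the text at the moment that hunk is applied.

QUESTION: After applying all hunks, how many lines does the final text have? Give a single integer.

Answer: 5

Derivation:
Hunk 1: at line 1 remove [bvh,ivfmv,jev] add [oqyz] -> 5 lines: enxr jyvwv oqyz lnjxm bvkfv
Hunk 2: at line 2 remove [oqyz] add [ixg] -> 5 lines: enxr jyvwv ixg lnjxm bvkfv
Hunk 3: at line 1 remove [ixg] add [luy,mgb] -> 6 lines: enxr jyvwv luy mgb lnjxm bvkfv
Hunk 4: at line 4 remove [lnjxm] add [gesjo] -> 6 lines: enxr jyvwv luy mgb gesjo bvkfv
Hunk 5: at line 1 remove [jyvwv,luy,mgb] add [ihtgy] -> 4 lines: enxr ihtgy gesjo bvkfv
Hunk 6: at line 2 remove [gesjo] add [woynw,lvdx] -> 5 lines: enxr ihtgy woynw lvdx bvkfv
Final line count: 5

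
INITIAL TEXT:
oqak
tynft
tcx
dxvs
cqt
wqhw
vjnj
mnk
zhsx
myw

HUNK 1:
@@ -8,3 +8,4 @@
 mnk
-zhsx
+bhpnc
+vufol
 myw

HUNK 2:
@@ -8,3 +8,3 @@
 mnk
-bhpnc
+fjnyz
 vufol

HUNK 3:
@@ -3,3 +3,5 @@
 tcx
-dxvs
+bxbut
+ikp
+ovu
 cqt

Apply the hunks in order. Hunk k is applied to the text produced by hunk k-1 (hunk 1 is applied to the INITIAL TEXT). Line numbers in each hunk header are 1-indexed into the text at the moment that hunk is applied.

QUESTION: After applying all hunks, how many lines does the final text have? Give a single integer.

Answer: 13

Derivation:
Hunk 1: at line 8 remove [zhsx] add [bhpnc,vufol] -> 11 lines: oqak tynft tcx dxvs cqt wqhw vjnj mnk bhpnc vufol myw
Hunk 2: at line 8 remove [bhpnc] add [fjnyz] -> 11 lines: oqak tynft tcx dxvs cqt wqhw vjnj mnk fjnyz vufol myw
Hunk 3: at line 3 remove [dxvs] add [bxbut,ikp,ovu] -> 13 lines: oqak tynft tcx bxbut ikp ovu cqt wqhw vjnj mnk fjnyz vufol myw
Final line count: 13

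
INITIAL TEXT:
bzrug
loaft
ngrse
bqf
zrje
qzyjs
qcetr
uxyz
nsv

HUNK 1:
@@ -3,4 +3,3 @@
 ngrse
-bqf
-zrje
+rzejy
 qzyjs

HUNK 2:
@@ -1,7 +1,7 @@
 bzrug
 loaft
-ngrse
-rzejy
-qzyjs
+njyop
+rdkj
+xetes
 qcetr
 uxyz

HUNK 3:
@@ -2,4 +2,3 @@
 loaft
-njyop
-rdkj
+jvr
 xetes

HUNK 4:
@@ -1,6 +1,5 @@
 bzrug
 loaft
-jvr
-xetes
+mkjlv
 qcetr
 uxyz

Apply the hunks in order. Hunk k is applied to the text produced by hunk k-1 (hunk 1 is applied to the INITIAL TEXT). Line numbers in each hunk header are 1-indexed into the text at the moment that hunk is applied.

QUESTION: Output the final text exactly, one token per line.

Hunk 1: at line 3 remove [bqf,zrje] add [rzejy] -> 8 lines: bzrug loaft ngrse rzejy qzyjs qcetr uxyz nsv
Hunk 2: at line 1 remove [ngrse,rzejy,qzyjs] add [njyop,rdkj,xetes] -> 8 lines: bzrug loaft njyop rdkj xetes qcetr uxyz nsv
Hunk 3: at line 2 remove [njyop,rdkj] add [jvr] -> 7 lines: bzrug loaft jvr xetes qcetr uxyz nsv
Hunk 4: at line 1 remove [jvr,xetes] add [mkjlv] -> 6 lines: bzrug loaft mkjlv qcetr uxyz nsv

Answer: bzrug
loaft
mkjlv
qcetr
uxyz
nsv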